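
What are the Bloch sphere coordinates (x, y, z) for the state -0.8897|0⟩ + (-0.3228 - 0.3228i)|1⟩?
(0.5744, 0.5744, 0.5832)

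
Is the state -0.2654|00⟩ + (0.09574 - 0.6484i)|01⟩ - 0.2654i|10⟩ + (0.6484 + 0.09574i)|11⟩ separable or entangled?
Separable

Writing the state as a|00⟩ + b|01⟩ + c|10⟩ + d|11⟩, it is a product state iff ad − bc = 0.
Here (a, b, c, d) = (-0.2654, (0.09574 - 0.6484i), -0.2654i, (0.6484 + 0.09574i)): ad − bc = (-0.2654)(0.6484 + 0.09574i) − (0.09574 - 0.6484i)(-0.2654i) = 0, so the state is separable.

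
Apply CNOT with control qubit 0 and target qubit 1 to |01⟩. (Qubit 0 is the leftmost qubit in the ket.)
|01⟩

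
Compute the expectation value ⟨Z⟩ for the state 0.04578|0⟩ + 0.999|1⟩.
-0.9959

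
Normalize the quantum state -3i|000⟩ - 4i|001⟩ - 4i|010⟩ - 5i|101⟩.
-0.3693i|000⟩ - 0.4924i|001⟩ - 0.4924i|010⟩ - 0.6155i|101⟩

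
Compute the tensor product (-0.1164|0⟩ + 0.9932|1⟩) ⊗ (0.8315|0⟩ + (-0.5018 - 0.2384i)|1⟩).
-0.09679|00⟩ + (0.05841 + 0.02775i)|01⟩ + 0.8258|10⟩ + (-0.4984 - 0.2368i)|11⟩

amp(|b₁b₂…⟩) = product of the factor amplitudes for bits b₁, b₂, …; only kets whose every factor amplitude is nonzero survive.
|00⟩: (-0.1164)(0.8315) = -0.09679
|01⟩: (-0.1164)(-0.5018 - 0.2384i) = (0.05841 + 0.02775i)
|10⟩: (0.9932)(0.8315) = 0.8258
|11⟩: (0.9932)(-0.5018 - 0.2384i) = (-0.4984 - 0.2368i)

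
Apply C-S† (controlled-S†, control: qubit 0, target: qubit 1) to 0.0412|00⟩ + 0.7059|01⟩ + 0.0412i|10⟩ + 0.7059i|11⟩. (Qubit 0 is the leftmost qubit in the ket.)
0.0412|00⟩ + 0.7059|01⟩ + 0.0412i|10⟩ + 0.7059|11⟩

C-S† leaves the control-|0⟩ kets |00⟩, |01⟩ unchanged and applies S† to qubit 1 on the control-|1⟩ pair (|10⟩, |11⟩).
S† = [[1, 0], [0, -i]].
With a = amp(|10⟩) = 0.0412i and b = amp(|11⟩) = 0.7059i:
new amp(|10⟩) = (1)·a = 0.0412i
new amp(|11⟩) = (-i)·b = 0.7059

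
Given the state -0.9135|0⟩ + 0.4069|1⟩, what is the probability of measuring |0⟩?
0.8345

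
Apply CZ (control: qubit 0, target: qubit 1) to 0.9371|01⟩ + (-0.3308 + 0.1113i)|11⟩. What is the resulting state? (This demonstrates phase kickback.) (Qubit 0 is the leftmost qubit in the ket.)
0.9371|01⟩ + (0.3308 - 0.1113i)|11⟩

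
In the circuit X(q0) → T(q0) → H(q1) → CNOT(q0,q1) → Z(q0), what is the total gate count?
5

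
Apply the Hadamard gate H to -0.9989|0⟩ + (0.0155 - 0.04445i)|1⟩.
(-0.6954 - 0.03143i)|0⟩ + (-0.7173 + 0.03143i)|1⟩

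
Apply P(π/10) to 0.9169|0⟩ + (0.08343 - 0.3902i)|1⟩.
0.9169|0⟩ + (0.1999 - 0.3453i)|1⟩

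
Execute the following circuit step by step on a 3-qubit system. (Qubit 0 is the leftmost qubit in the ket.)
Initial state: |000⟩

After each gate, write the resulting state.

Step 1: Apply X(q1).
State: |010⟩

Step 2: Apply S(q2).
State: |010⟩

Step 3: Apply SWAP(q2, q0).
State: |010⟩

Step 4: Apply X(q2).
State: |011⟩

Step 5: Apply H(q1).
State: 1/√2|001⟩ - 1/√2|011⟩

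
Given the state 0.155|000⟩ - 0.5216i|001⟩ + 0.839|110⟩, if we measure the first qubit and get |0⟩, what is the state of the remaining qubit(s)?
0.2849|00⟩ - 0.9586i|01⟩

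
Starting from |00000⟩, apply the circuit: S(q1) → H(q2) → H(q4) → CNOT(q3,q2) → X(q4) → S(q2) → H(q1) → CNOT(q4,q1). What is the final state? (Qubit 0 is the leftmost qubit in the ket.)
1/√8|00000⟩ + 1/√8|00001⟩ + (1/√8)i|00100⟩ + (1/√8)i|00101⟩ + 1/√8|01000⟩ + 1/√8|01001⟩ + (1/√8)i|01100⟩ + (1/√8)i|01101⟩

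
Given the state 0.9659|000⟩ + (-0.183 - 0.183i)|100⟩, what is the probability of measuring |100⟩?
0.06698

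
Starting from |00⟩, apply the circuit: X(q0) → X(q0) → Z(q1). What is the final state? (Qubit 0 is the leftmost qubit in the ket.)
|00⟩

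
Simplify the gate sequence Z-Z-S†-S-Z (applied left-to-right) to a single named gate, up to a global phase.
Z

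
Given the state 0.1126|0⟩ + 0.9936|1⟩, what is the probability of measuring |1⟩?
0.9872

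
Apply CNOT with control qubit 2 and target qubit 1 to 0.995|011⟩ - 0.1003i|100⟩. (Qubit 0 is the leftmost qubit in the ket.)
0.995|001⟩ - 0.1003i|100⟩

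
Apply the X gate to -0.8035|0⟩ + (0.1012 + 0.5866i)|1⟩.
(0.1012 + 0.5866i)|0⟩ - 0.8035|1⟩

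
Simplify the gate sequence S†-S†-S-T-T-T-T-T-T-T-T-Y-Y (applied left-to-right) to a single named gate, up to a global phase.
S†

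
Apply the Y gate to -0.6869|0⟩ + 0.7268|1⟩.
-0.7268i|0⟩ - 0.6869i|1⟩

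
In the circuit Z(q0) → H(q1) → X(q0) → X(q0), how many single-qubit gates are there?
4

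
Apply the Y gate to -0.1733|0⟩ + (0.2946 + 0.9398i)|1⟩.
(0.9398 - 0.2946i)|0⟩ - 0.1733i|1⟩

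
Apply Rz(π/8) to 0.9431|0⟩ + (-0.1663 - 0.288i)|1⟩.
(0.925 - 0.184i)|0⟩ + (-0.1069 - 0.3149i)|1⟩

Rz(π/8) = [[e^(−iθ/2), 0], [0, e^(iθ/2)]] with e^(±iθ/2) = cos(θ/2) ± i·sin(θ/2); θ = π/8, cos(θ/2) ≈ 0.980785, sin(θ/2) ≈ 0.19509.
With a = amp(|0⟩) = 0.9431 and b = amp(|1⟩) = (-0.1663 - 0.288i):
new amp(|0⟩) = (0.980785 - 0.19509i)·a = (0.925 - 0.184i)
new amp(|1⟩) = (0.980785 + 0.19509i)·b = (-0.1069 - 0.3149i)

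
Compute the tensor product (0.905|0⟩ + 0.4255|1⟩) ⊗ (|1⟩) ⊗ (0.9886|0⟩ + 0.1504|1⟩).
0.8947|010⟩ + 0.1361|011⟩ + 0.4206|110⟩ + 0.064|111⟩

amp(|b₁b₂…⟩) = product of the factor amplitudes for bits b₁, b₂, …; only kets whose every factor amplitude is nonzero survive.
|010⟩: (0.905)(1)(0.9886) = 0.8947
|011⟩: (0.905)(1)(0.1504) = 0.1361
|110⟩: (0.4255)(1)(0.9886) = 0.4206
|111⟩: (0.4255)(1)(0.1504) = 0.064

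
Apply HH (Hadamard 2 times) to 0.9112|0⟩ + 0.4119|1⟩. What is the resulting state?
0.9112|0⟩ + 0.4119|1⟩

H² = I, so an even number of Hadamards cancels: H^2 = I and the state is unchanged.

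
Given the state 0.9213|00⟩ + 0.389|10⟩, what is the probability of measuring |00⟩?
0.8488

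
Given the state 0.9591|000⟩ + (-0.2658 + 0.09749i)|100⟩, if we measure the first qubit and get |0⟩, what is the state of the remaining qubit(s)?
|00⟩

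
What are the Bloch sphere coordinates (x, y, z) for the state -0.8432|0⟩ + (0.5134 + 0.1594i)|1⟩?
(-0.8658, -0.2688, 0.422)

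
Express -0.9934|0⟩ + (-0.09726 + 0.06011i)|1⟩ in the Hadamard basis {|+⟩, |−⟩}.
(-0.7712 + 0.0425i)|+⟩ + (-0.6337 - 0.0425i)|−⟩

With |ψ⟩ = α|0⟩ + β|1⟩, the Hadamard-basis coefficients are ⟨+|ψ⟩ = (α + β)/√2 and ⟨−|ψ⟩ = (α − β)/√2.
Here α = -0.9934, β = (-0.09726 + 0.06011i): (α + β)/√2 = (-0.7712 + 0.0425i), (α − β)/√2 = (-0.6337 - 0.0425i).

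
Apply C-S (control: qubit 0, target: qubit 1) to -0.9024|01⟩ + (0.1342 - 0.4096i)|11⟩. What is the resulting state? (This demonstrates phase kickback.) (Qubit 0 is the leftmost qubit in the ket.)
-0.9024|01⟩ + (0.4096 + 0.1342i)|11⟩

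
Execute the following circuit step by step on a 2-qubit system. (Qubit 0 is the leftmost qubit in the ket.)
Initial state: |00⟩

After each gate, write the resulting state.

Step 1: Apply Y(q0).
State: i|10⟩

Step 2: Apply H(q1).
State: (1/√2)i|10⟩ + (1/√2)i|11⟩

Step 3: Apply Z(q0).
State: -(1/√2)i|10⟩ - (1/√2)i|11⟩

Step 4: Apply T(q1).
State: -(1/√2)i|10⟩ + (1/2 - (1/2)i)|11⟩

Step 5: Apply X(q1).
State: (1/2 - (1/2)i)|10⟩ - (1/√2)i|11⟩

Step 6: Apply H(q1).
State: (1/√8 - 0.8536i)|10⟩ + (1/√8 + 0.1464i)|11⟩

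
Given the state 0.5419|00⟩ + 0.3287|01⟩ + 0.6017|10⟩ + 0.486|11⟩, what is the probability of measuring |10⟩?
0.362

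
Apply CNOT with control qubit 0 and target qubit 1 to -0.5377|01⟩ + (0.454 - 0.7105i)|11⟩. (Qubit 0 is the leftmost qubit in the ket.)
-0.5377|01⟩ + (0.454 - 0.7105i)|10⟩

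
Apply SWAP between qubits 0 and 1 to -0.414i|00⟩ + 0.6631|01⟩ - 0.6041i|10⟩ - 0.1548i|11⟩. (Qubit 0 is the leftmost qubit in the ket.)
-0.414i|00⟩ - 0.6041i|01⟩ + 0.6631|10⟩ - 0.1548i|11⟩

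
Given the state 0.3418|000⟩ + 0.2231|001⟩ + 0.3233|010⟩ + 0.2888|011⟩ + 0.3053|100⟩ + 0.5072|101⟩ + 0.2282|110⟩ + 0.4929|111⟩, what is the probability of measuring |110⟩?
0.05208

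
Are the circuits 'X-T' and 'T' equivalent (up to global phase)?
No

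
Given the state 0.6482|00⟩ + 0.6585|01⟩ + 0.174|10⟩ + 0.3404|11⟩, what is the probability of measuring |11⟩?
0.1159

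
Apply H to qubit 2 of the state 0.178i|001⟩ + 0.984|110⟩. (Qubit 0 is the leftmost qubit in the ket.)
0.1259i|000⟩ - 0.1259i|001⟩ + 0.6958|110⟩ + 0.6958|111⟩

H on qubit 2 mixes each pair of kets that differ only in qubit 2: amplitudes (a, b) of (|…0…⟩, |…1…⟩) become ((a + b)/√2, (a − b)/√2). Kets absent from the input have amplitude 0.
(|000⟩, |001⟩): (a, b) = (0, 0.178i) → (0.1259i, -0.1259i)
(|110⟩, |111⟩): (a, b) = (0.984, 0) → (0.6958, 0.6958)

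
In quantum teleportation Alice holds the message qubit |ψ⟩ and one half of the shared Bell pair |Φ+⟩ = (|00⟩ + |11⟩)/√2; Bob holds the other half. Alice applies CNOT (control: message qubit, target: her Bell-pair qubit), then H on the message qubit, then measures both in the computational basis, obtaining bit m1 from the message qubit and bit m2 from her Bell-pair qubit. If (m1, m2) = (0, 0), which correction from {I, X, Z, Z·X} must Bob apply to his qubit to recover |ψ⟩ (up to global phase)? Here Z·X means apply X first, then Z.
I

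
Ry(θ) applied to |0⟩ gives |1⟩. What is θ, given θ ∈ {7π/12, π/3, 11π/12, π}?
π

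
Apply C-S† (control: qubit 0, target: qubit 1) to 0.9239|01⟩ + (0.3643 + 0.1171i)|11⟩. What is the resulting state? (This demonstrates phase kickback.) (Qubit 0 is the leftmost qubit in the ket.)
0.9239|01⟩ + (0.1171 - 0.3643i)|11⟩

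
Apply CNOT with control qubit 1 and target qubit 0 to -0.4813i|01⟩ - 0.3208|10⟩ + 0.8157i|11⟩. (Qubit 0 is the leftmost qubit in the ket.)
0.8157i|01⟩ - 0.3208|10⟩ - 0.4813i|11⟩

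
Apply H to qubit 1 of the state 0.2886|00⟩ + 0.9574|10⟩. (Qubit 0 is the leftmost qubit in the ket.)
0.2041|00⟩ + 0.2041|01⟩ + 0.677|10⟩ + 0.677|11⟩

H on qubit 1 mixes each pair of kets that differ only in qubit 1: amplitudes (a, b) of (|…0…⟩, |…1…⟩) become ((a + b)/√2, (a − b)/√2). Kets absent from the input have amplitude 0.
(|00⟩, |01⟩): (a, b) = (0.2886, 0) → (0.2041, 0.2041)
(|10⟩, |11⟩): (a, b) = (0.9574, 0) → (0.677, 0.677)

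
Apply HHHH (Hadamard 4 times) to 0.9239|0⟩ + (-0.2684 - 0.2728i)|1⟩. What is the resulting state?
0.9239|0⟩ + (-0.2684 - 0.2728i)|1⟩

H² = I, so an even number of Hadamards cancels: H^4 = I and the state is unchanged.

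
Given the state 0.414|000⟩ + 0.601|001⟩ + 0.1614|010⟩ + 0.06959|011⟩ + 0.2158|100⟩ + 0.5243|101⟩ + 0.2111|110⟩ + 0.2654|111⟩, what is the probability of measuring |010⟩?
0.02605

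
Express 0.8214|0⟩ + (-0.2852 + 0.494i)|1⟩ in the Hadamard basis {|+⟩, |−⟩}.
(0.3792 + 0.3493i)|+⟩ + (0.7825 - 0.3493i)|−⟩

With |ψ⟩ = α|0⟩ + β|1⟩, the Hadamard-basis coefficients are ⟨+|ψ⟩ = (α + β)/√2 and ⟨−|ψ⟩ = (α − β)/√2.
Here α = 0.8214, β = (-0.2852 + 0.494i): (α + β)/√2 = (0.3792 + 0.3493i), (α − β)/√2 = (0.7825 - 0.3493i).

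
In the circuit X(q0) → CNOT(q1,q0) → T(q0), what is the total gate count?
3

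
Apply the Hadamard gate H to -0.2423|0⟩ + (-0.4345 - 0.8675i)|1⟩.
(-0.4786 - 0.6134i)|0⟩ + (0.1359 + 0.6134i)|1⟩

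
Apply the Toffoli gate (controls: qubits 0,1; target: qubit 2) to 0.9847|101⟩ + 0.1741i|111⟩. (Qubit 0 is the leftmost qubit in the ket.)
0.9847|101⟩ + 0.1741i|110⟩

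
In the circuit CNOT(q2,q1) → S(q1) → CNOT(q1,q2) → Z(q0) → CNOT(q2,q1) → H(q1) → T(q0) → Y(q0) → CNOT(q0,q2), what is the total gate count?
9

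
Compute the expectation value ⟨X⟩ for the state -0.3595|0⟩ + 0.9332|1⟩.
-0.671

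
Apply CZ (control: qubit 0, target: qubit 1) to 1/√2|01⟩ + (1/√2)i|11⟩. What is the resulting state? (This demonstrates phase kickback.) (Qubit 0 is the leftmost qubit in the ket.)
1/√2|01⟩ - (1/√2)i|11⟩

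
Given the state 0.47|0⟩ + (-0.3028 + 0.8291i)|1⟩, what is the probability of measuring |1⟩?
0.7791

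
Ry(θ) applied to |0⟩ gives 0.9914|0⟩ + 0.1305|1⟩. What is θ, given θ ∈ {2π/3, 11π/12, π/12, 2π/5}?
π/12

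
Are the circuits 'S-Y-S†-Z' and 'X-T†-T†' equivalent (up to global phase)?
No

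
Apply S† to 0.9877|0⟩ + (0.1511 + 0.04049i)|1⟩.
0.9877|0⟩ + (0.04049 - 0.1511i)|1⟩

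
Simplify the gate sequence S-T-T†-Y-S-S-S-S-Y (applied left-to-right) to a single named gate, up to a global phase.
S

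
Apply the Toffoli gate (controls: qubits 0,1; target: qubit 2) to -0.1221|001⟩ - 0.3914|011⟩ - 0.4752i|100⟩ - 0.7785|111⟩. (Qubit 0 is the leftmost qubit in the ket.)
-0.1221|001⟩ - 0.3914|011⟩ - 0.4752i|100⟩ - 0.7785|110⟩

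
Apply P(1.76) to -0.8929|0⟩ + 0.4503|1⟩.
-0.8929|0⟩ + (-0.08469 + 0.4423i)|1⟩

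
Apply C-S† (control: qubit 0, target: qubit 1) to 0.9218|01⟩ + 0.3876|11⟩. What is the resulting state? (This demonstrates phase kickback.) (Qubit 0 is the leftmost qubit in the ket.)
0.9218|01⟩ - 0.3876i|11⟩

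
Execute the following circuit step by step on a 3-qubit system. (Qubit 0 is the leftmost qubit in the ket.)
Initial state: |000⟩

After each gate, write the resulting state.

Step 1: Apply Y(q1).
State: i|010⟩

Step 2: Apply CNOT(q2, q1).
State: i|010⟩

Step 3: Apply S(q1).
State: -|010⟩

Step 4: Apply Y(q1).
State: i|000⟩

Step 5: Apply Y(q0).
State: -|100⟩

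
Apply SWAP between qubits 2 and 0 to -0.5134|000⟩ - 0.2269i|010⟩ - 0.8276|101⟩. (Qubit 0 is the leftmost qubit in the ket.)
-0.5134|000⟩ - 0.2269i|010⟩ - 0.8276|101⟩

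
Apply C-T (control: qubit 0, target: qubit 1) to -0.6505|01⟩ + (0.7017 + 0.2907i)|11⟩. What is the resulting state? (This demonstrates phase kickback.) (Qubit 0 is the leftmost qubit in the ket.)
-0.6505|01⟩ + (0.2906 + 0.7017i)|11⟩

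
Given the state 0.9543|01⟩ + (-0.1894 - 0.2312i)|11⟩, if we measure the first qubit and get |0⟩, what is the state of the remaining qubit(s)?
|1⟩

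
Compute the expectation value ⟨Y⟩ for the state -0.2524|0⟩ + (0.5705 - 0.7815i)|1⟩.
0.3945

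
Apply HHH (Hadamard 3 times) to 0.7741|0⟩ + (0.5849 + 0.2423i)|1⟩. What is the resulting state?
(0.961 + 0.1713i)|0⟩ + (0.1338 - 0.1713i)|1⟩

H² = I, so H^3 = H: a single Hadamard. With (a, b) = (0.7741, (0.5849 + 0.2423i)), H gives ((a + b)/√2, (a − b)/√2) = ((0.961 + 0.1713i), (0.1338 - 0.1713i)).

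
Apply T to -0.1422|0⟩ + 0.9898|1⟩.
-0.1422|0⟩ + (0.6999 + 0.6999i)|1⟩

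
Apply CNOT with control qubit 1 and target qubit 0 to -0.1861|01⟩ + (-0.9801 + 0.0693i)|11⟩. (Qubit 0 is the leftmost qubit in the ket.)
(-0.9801 + 0.0693i)|01⟩ - 0.1861|11⟩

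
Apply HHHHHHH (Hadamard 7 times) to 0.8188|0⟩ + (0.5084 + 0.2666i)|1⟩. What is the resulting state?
(0.9385 + 0.1885i)|0⟩ + (0.2195 - 0.1885i)|1⟩

H² = I, so H^7 = H: a single Hadamard. With (a, b) = (0.8188, (0.5084 + 0.2666i)), H gives ((a + b)/√2, (a − b)/√2) = ((0.9385 + 0.1885i), (0.2195 - 0.1885i)).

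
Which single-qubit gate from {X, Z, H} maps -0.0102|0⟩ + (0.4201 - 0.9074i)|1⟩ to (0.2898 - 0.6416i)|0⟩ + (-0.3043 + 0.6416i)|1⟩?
H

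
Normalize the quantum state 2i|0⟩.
i|0⟩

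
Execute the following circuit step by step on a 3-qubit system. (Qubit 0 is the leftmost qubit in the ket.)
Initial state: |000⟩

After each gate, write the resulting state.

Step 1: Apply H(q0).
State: 1/√2|000⟩ + 1/√2|100⟩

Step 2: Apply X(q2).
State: 1/√2|001⟩ + 1/√2|101⟩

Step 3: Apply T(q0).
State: 1/√2|001⟩ + (1/2 + (1/2)i)|101⟩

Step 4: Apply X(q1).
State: 1/√2|011⟩ + (1/2 + (1/2)i)|111⟩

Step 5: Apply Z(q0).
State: 1/√2|011⟩ + (-1/2 - (1/2)i)|111⟩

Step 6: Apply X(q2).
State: 1/√2|010⟩ + (-1/2 - (1/2)i)|110⟩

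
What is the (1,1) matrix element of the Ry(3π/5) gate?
0.5878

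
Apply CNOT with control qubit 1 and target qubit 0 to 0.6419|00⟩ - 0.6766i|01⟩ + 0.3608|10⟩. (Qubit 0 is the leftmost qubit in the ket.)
0.6419|00⟩ + 0.3608|10⟩ - 0.6766i|11⟩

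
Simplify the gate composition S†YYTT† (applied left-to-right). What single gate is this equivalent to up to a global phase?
S†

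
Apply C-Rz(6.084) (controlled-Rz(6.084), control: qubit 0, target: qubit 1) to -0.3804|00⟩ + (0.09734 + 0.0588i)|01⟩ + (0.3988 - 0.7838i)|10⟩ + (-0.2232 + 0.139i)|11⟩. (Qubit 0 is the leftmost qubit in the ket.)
-0.3804|00⟩ + (0.09734 + 0.0588i)|01⟩ + (-0.4748 + 0.7403i)|10⟩ + (0.2083 - 0.1605i)|11⟩

C-Rz(6.084) leaves the control-|0⟩ kets |00⟩, |01⟩ unchanged and applies Rz(6.084) to qubit 1 on the control-|1⟩ pair (|10⟩, |11⟩).
Rz(6.084) = [[e^(−iθ/2), 0], [0, e^(iθ/2)]] with e^(±iθ/2) = cos(θ/2) ± i·sin(θ/2); θ = 6.084, cos(θ/2) ≈ -0.995045, sin(θ/2) ≈ 0.0994281.
With a = amp(|10⟩) = (0.3988 - 0.7838i) and b = amp(|11⟩) = (-0.2232 + 0.139i):
new amp(|10⟩) = (-0.995045 - 0.0994281i)·a = (-0.4748 + 0.7403i)
new amp(|11⟩) = (-0.995045 + 0.0994281i)·b = (0.2083 - 0.1605i)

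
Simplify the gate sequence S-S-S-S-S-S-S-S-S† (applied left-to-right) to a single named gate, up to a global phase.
S†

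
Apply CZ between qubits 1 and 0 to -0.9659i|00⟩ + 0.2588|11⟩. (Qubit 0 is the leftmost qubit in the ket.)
-0.9659i|00⟩ - 0.2588|11⟩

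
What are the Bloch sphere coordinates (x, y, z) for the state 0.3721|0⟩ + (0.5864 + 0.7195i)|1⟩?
(0.4364, 0.5355, -0.7231)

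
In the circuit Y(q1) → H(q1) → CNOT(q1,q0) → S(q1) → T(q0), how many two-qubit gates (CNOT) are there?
1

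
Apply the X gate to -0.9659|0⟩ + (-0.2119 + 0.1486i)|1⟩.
(-0.2119 + 0.1486i)|0⟩ - 0.9659|1⟩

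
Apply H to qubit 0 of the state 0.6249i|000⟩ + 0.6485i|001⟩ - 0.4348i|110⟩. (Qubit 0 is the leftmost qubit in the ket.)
0.4419i|000⟩ + 0.4586i|001⟩ - 0.3075i|010⟩ + 0.4419i|100⟩ + 0.4586i|101⟩ + 0.3075i|110⟩

H on qubit 0 mixes each pair of kets that differ only in qubit 0: amplitudes (a, b) of (|…0…⟩, |…1…⟩) become ((a + b)/√2, (a − b)/√2). Kets absent from the input have amplitude 0.
(|000⟩, |100⟩): (a, b) = (0.6249i, 0) → (0.4419i, 0.4419i)
(|001⟩, |101⟩): (a, b) = (0.6485i, 0) → (0.4586i, 0.4586i)
(|010⟩, |110⟩): (a, b) = (0, -0.4348i) → (-0.3075i, 0.3075i)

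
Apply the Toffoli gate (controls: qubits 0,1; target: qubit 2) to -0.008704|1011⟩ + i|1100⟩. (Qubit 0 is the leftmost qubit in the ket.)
-0.008704|1011⟩ + i|1110⟩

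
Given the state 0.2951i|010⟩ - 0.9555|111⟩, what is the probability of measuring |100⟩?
0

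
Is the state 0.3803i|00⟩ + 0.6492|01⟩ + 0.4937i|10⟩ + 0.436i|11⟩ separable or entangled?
Entangled

Writing the state as a|00⟩ + b|01⟩ + c|10⟩ + d|11⟩, it is a product state iff ad − bc = 0.
Here (a, b, c, d) = (0.3803i, 0.6492, 0.4937i, 0.436i): ad − bc = (0.3803i)(0.436i) − (0.6492)(0.4937i) = (-0.1658 - 0.3205i) ≠ 0, so the state is entangled.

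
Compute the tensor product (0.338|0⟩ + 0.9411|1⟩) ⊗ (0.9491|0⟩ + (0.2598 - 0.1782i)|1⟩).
0.3208|00⟩ + (0.08781 - 0.06023i)|01⟩ + 0.8932|10⟩ + (0.2445 - 0.1677i)|11⟩

amp(|b₁b₂…⟩) = product of the factor amplitudes for bits b₁, b₂, …; only kets whose every factor amplitude is nonzero survive.
|00⟩: (0.338)(0.9491) = 0.3208
|01⟩: (0.338)(0.2598 - 0.1782i) = (0.08781 - 0.06023i)
|10⟩: (0.9411)(0.9491) = 0.8932
|11⟩: (0.9411)(0.2598 - 0.1782i) = (0.2445 - 0.1677i)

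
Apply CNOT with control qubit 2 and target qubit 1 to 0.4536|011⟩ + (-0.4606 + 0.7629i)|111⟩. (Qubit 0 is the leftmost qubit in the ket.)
0.4536|001⟩ + (-0.4606 + 0.7629i)|101⟩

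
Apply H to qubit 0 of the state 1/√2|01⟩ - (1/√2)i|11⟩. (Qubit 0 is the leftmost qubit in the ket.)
(1/2 - (1/2)i)|01⟩ + (1/2 + (1/2)i)|11⟩

H on qubit 0 mixes each pair of kets that differ only in qubit 0: amplitudes (a, b) of (|…0…⟩, |…1…⟩) become ((a + b)/√2, (a − b)/√2). Kets absent from the input have amplitude 0.
(|01⟩, |11⟩): (a, b) = (1/√2, -(1/√2)i) → ((1/2 - (1/2)i), (1/2 + (1/2)i))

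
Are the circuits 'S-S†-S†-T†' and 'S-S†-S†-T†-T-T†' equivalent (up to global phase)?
Yes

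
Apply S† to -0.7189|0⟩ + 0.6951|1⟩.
-0.7189|0⟩ - 0.6951i|1⟩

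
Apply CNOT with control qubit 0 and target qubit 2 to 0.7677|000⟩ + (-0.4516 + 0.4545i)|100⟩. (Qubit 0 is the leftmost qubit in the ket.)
0.7677|000⟩ + (-0.4516 + 0.4545i)|101⟩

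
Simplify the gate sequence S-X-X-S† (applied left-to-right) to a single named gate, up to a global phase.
I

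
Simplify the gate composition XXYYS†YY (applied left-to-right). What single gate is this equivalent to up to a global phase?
S†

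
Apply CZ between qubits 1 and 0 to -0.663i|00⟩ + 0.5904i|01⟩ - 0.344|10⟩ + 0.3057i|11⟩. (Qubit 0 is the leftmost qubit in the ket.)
-0.663i|00⟩ + 0.5904i|01⟩ - 0.344|10⟩ - 0.3057i|11⟩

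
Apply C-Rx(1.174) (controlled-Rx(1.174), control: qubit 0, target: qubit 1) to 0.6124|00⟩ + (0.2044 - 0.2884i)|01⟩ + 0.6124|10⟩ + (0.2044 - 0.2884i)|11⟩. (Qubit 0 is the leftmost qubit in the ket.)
0.6124|00⟩ + (0.2044 - 0.2884i)|01⟩ + (0.3502 - 0.1132i)|10⟩ + (0.1702 - 0.5793i)|11⟩

C-Rx(1.174) leaves the control-|0⟩ kets |00⟩, |01⟩ unchanged and applies Rx(1.174) to qubit 1 on the control-|1⟩ pair (|10⟩, |11⟩).
Rx(1.174) = [[cos(θ/2), −i·sin(θ/2)], [−i·sin(θ/2), cos(θ/2)]]; θ = 1.174, cos(θ/2) ≈ 0.832606, sin(θ/2) ≈ 0.553866.
With a = amp(|10⟩) = 0.6124 and b = amp(|11⟩) = (0.2044 - 0.2884i):
new amp(|10⟩) = (0.832606)·a + (-0.553866i)·b = (0.3502 - 0.1132i)
new amp(|11⟩) = (-0.553866i)·a + (0.832606)·b = (0.1702 - 0.5793i)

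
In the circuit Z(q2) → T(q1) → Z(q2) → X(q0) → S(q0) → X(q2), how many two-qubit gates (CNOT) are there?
0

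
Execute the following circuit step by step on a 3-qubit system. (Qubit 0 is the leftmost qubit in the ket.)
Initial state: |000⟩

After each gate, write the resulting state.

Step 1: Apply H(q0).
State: 1/√2|000⟩ + 1/√2|100⟩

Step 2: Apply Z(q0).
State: 1/√2|000⟩ - 1/√2|100⟩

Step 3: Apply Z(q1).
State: 1/√2|000⟩ - 1/√2|100⟩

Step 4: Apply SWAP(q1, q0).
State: 1/√2|000⟩ - 1/√2|010⟩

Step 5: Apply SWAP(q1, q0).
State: 1/√2|000⟩ - 1/√2|100⟩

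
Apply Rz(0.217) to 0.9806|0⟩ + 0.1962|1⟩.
(0.9748 - 0.1062i)|0⟩ + (0.195 + 0.02125i)|1⟩

Rz(0.217) = [[e^(−iθ/2), 0], [0, e^(iθ/2)]] with e^(±iθ/2) = cos(θ/2) ± i·sin(θ/2); θ = 0.217, cos(θ/2) ≈ 0.99412, sin(θ/2) ≈ 0.108287.
With a = amp(|0⟩) = 0.9806 and b = amp(|1⟩) = 0.1962:
new amp(|0⟩) = (0.99412 - 0.108287i)·a = (0.9748 - 0.1062i)
new amp(|1⟩) = (0.99412 + 0.108287i)·b = (0.195 + 0.02125i)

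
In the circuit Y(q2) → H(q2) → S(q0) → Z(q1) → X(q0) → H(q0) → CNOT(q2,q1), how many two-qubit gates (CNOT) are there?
1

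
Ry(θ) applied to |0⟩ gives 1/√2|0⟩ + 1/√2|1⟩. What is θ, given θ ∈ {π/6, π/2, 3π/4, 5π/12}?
π/2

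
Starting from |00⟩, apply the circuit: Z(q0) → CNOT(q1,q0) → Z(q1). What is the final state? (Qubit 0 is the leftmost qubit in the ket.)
|00⟩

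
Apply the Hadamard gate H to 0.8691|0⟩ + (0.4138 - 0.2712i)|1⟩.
(0.9071 - 0.1918i)|0⟩ + (0.3219 + 0.1918i)|1⟩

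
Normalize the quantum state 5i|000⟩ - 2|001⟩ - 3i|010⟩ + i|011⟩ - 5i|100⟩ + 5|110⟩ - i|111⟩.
0.527i|000⟩ - 0.2108|001⟩ - 0.3162i|010⟩ + 0.1054i|011⟩ - 0.527i|100⟩ + 0.527|110⟩ - 0.1054i|111⟩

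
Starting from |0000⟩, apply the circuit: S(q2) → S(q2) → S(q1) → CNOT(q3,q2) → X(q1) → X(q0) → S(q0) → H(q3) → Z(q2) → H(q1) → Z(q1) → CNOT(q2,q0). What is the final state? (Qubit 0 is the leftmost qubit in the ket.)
(1/2)i|1000⟩ + (1/2)i|1001⟩ + (1/2)i|1100⟩ + (1/2)i|1101⟩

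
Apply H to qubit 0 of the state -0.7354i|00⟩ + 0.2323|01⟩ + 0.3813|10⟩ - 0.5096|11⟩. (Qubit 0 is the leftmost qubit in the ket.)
(0.2696 - 0.52i)|00⟩ - 0.1961|01⟩ + (-0.2696 - 0.52i)|10⟩ + 0.5246|11⟩

H on qubit 0 mixes each pair of kets that differ only in qubit 0: amplitudes (a, b) of (|…0…⟩, |…1…⟩) become ((a + b)/√2, (a − b)/√2). Kets absent from the input have amplitude 0.
(|00⟩, |10⟩): (a, b) = (-0.7354i, 0.3813) → ((0.2696 - 0.52i), (-0.2696 - 0.52i))
(|01⟩, |11⟩): (a, b) = (0.2323, -0.5096) → (-0.1961, 0.5246)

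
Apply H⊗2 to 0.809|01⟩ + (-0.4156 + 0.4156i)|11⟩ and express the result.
(0.1967 + 0.2078i)|00⟩ + (-0.1967 - 0.2078i)|01⟩ + (0.6123 - 0.2078i)|10⟩ + (-0.6123 + 0.2078i)|11⟩

H⊗2 gives amp(|y⟩) = (1/2) Σ_x (−1)^(x·y) amp(|x⟩), where x·y is the number of positions in which both x and y have a 1.
|00⟩: (0.809 + (-0.4156 + 0.4156i))/2 = (0.1967 + 0.2078i)
|01⟩: (-0.809 - (-0.4156 + 0.4156i))/2 = (-0.1967 - 0.2078i)
|10⟩: (0.809 - (-0.4156 + 0.4156i))/2 = (0.6123 - 0.2078i)
|11⟩: (-0.809 + (-0.4156 + 0.4156i))/2 = (-0.6123 + 0.2078i)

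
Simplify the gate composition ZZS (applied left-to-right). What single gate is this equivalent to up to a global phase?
S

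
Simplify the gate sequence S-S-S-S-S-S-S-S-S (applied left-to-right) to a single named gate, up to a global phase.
S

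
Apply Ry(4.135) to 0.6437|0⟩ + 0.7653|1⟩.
-0.9796|0⟩ + 0.2012|1⟩

Ry(4.135) = [[cos(θ/2), −sin(θ/2)], [sin(θ/2), cos(θ/2)]]; θ = 4.135, cos(θ/2) ≈ -0.47653, sin(θ/2) ≈ 0.879158.
With a = amp(|0⟩) = 0.6437 and b = amp(|1⟩) = 0.7653:
new amp(|0⟩) = (-0.47653)·a + (-0.879158)·b = -0.9796
new amp(|1⟩) = (0.879158)·a + (-0.47653)·b = 0.2012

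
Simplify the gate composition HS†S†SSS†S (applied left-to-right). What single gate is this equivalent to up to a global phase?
H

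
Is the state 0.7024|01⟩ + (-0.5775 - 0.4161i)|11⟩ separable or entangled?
Separable

Writing the state as a|00⟩ + b|01⟩ + c|10⟩ + d|11⟩, it is a product state iff ad − bc = 0.
Here (a, b, c, d) = (0, 0.7024, 0, (-0.5775 - 0.4161i)): ad − bc = (0)(-0.5775 - 0.4161i) − (0.7024)(0) = 0, so the state is separable.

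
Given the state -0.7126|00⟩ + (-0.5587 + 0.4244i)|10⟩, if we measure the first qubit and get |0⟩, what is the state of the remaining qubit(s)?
-|0⟩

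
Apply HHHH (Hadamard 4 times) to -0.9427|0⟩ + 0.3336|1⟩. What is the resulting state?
-0.9427|0⟩ + 0.3336|1⟩

H² = I, so an even number of Hadamards cancels: H^4 = I and the state is unchanged.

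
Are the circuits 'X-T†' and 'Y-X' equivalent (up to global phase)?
No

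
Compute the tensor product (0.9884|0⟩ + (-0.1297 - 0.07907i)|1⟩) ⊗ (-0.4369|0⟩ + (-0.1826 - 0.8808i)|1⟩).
-0.4318|00⟩ + (-0.1805 - 0.8706i)|01⟩ + (0.05667 + 0.03455i)|10⟩ + (-0.04596 + 0.1287i)|11⟩

amp(|b₁b₂…⟩) = product of the factor amplitudes for bits b₁, b₂, …; only kets whose every factor amplitude is nonzero survive.
|00⟩: (0.9884)(-0.4369) = -0.4318
|01⟩: (0.9884)(-0.1826 - 0.8808i) = (-0.1805 - 0.8706i)
|10⟩: (-0.1297 - 0.07907i)(-0.4369) = (0.05667 + 0.03455i)
|11⟩: (-0.1297 - 0.07907i)(-0.1826 - 0.8808i) = (-0.04596 + 0.1287i)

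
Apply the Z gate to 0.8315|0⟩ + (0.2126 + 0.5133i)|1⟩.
0.8315|0⟩ + (-0.2126 - 0.5133i)|1⟩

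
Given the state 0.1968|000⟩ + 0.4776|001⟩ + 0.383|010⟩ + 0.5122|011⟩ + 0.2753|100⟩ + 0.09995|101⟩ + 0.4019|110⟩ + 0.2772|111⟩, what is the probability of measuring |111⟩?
0.07684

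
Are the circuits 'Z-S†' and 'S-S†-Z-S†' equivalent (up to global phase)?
Yes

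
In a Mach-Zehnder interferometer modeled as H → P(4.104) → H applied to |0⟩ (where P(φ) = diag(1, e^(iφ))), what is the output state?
(0.2142 - 0.4103i)|0⟩ + (0.7858 + 0.4103i)|1⟩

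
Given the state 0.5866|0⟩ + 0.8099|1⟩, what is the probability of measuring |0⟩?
0.3441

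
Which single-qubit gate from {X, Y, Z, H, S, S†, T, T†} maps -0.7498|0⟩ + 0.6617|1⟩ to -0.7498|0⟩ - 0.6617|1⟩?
Z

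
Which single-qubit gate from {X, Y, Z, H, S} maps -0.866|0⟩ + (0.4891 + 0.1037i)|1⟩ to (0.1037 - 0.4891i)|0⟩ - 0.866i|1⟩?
Y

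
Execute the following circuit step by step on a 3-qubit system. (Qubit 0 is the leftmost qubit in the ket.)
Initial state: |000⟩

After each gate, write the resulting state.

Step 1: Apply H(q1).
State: 1/√2|000⟩ + 1/√2|010⟩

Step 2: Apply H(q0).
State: 1/2|000⟩ + 1/2|010⟩ + 1/2|100⟩ + 1/2|110⟩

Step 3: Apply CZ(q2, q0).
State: 1/2|000⟩ + 1/2|010⟩ + 1/2|100⟩ + 1/2|110⟩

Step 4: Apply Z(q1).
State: 1/2|000⟩ - 1/2|010⟩ + 1/2|100⟩ - 1/2|110⟩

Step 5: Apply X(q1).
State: -1/2|000⟩ + 1/2|010⟩ - 1/2|100⟩ + 1/2|110⟩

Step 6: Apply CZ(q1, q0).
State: -1/2|000⟩ + 1/2|010⟩ - 1/2|100⟩ - 1/2|110⟩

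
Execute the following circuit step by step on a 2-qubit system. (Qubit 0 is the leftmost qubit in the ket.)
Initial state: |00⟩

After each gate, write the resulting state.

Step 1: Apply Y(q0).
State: i|10⟩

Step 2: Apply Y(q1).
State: -|11⟩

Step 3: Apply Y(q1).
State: i|10⟩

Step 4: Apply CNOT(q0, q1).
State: i|11⟩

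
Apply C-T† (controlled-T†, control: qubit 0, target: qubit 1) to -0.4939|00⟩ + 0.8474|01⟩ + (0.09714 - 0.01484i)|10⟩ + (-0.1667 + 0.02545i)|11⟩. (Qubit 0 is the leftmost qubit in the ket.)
-0.4939|00⟩ + 0.8474|01⟩ + (0.09714 - 0.01484i)|10⟩ + (-0.09988 + 0.1359i)|11⟩

C-T† leaves the control-|0⟩ kets |00⟩, |01⟩ unchanged and applies T† to qubit 1 on the control-|1⟩ pair (|10⟩, |11⟩).
T† = [[1, 0], [0, (1/√2 - (1/√2)i)]].
With a = amp(|10⟩) = (0.09714 - 0.01484i) and b = amp(|11⟩) = (-0.1667 + 0.02545i):
new amp(|10⟩) = (1)·a = (0.09714 - 0.01484i)
new amp(|11⟩) = (1/√2 - (1/√2)i)·b = (-0.09988 + 0.1359i)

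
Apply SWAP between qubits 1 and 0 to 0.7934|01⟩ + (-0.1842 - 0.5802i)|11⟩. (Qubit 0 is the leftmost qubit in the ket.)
0.7934|10⟩ + (-0.1842 - 0.5802i)|11⟩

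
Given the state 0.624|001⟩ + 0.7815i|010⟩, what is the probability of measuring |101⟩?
0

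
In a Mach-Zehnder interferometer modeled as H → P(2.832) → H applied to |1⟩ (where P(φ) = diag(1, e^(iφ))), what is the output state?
(0.9762 - 0.1523i)|0⟩ + (0.02377 + 0.1523i)|1⟩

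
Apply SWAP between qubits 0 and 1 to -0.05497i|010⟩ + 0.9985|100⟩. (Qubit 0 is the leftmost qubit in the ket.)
0.9985|010⟩ - 0.05497i|100⟩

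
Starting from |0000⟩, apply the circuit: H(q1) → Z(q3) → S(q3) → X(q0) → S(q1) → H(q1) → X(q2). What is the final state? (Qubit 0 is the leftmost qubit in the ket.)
(1/2 + (1/2)i)|1010⟩ + (1/2 - (1/2)i)|1110⟩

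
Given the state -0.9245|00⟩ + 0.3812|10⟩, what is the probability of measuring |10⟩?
0.1453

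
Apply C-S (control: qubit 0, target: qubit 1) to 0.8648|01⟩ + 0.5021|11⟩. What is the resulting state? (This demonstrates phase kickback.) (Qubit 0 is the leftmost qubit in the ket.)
0.8648|01⟩ + 0.5021i|11⟩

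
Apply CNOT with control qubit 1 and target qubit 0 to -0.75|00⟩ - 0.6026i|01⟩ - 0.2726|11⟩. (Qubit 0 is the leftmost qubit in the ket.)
-0.75|00⟩ - 0.2726|01⟩ - 0.6026i|11⟩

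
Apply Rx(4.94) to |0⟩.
-0.7828|0⟩ - 0.6222i|1⟩

Rx(4.94) = [[cos(θ/2), −i·sin(θ/2)], [−i·sin(θ/2), cos(θ/2)]]; θ = 4.94, cos(θ/2) ≈ -0.782832, sin(θ/2) ≈ 0.622234.
With a = amp(|0⟩) = 1 and b = amp(|1⟩) = 0:
new amp(|0⟩) = (-0.782832)·a + (-0.622234i)·b = -0.7828
new amp(|1⟩) = (-0.622234i)·a + (-0.782832)·b = -0.6222i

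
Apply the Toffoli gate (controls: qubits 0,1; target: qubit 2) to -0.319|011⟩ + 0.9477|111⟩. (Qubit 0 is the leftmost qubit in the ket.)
-0.319|011⟩ + 0.9477|110⟩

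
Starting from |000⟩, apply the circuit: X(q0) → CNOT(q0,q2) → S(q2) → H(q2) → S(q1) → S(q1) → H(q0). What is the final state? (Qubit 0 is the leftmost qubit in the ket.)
(1/2)i|000⟩ - (1/2)i|001⟩ - (1/2)i|100⟩ + (1/2)i|101⟩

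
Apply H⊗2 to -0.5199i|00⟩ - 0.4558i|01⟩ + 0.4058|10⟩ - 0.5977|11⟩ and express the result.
(-0.09595 - 0.4879i)|00⟩ + (0.5018 - 0.03205i)|01⟩ + (0.09595 - 0.4879i)|10⟩ + (-0.5018 - 0.03205i)|11⟩

H⊗2 gives amp(|y⟩) = (1/2) Σ_x (−1)^(x·y) amp(|x⟩), where x·y is the number of positions in which both x and y have a 1.
|00⟩: (-0.5199i - 0.4558i + 0.4058 - 0.5977)/2 = (-0.09595 - 0.4879i)
|01⟩: (-0.5199i + 0.4558i + 0.4058 + 0.5977)/2 = (0.5018 - 0.03205i)
|10⟩: (-0.5199i - 0.4558i - 0.4058 + 0.5977)/2 = (0.09595 - 0.4879i)
|11⟩: (-0.5199i + 0.4558i - 0.4058 - 0.5977)/2 = (-0.5018 - 0.03205i)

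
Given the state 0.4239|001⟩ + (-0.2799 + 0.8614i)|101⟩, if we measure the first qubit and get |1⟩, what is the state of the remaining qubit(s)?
(-0.309 + 0.9511i)|01⟩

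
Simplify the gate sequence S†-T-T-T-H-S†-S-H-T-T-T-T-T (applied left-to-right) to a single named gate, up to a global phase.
S†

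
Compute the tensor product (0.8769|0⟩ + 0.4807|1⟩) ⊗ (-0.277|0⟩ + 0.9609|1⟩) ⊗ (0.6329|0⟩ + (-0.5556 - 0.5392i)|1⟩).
-0.1537|000⟩ + (0.135 + 0.131i)|001⟩ + 0.5333|010⟩ + (-0.4682 - 0.4543i)|011⟩ - 0.08427|100⟩ + (0.07398 + 0.0718i)|101⟩ + 0.2923|110⟩ + (-0.2566 - 0.2491i)|111⟩

amp(|b₁b₂…⟩) = product of the factor amplitudes for bits b₁, b₂, …; only kets whose every factor amplitude is nonzero survive.
|000⟩: (0.8769)(-0.277)(0.6329) = -0.1537
|001⟩: (0.8769)(-0.277)(-0.5556 - 0.5392i) = (0.135 + 0.131i)
|010⟩: (0.8769)(0.9609)(0.6329) = 0.5333
|011⟩: (0.8769)(0.9609)(-0.5556 - 0.5392i) = (-0.4682 - 0.4543i)
|100⟩: (0.4807)(-0.277)(0.6329) = -0.08427
|101⟩: (0.4807)(-0.277)(-0.5556 - 0.5392i) = (0.07398 + 0.0718i)
|110⟩: (0.4807)(0.9609)(0.6329) = 0.2923
|111⟩: (0.4807)(0.9609)(-0.5556 - 0.5392i) = (-0.2566 - 0.2491i)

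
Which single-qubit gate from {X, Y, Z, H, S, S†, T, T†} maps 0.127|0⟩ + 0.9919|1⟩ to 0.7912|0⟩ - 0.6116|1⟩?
H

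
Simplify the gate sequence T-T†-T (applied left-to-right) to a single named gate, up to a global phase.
T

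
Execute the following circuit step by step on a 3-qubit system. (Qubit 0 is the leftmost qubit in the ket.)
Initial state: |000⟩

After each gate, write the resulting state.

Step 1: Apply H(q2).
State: 1/√2|000⟩ + 1/√2|001⟩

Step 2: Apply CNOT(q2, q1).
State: 1/√2|000⟩ + 1/√2|011⟩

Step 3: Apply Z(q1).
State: 1/√2|000⟩ - 1/√2|011⟩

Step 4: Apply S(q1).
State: 1/√2|000⟩ - (1/√2)i|011⟩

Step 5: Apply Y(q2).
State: (1/√2)i|001⟩ - 1/√2|010⟩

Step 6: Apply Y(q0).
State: -1/√2|101⟩ - (1/√2)i|110⟩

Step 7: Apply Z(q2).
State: 1/√2|101⟩ - (1/√2)i|110⟩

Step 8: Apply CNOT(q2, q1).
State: -(1/√2)i|110⟩ + 1/√2|111⟩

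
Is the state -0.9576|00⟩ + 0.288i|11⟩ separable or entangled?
Entangled

Writing the state as a|00⟩ + b|01⟩ + c|10⟩ + d|11⟩, it is a product state iff ad − bc = 0.
Here (a, b, c, d) = (-0.9576, 0, 0, 0.288i): ad − bc = (-0.9576)(0.288i) − (0)(0) = -0.2758i ≠ 0, so the state is entangled.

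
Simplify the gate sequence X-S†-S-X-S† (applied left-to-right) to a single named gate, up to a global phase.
S†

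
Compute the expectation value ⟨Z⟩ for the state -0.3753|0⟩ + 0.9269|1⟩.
-0.7183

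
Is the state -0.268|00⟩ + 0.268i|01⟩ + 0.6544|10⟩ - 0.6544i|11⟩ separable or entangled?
Separable

Writing the state as a|00⟩ + b|01⟩ + c|10⟩ + d|11⟩, it is a product state iff ad − bc = 0.
Here (a, b, c, d) = (-0.268, 0.268i, 0.6544, -0.6544i): ad − bc = (-0.268)(-0.6544i) − (0.268i)(0.6544) = 0, so the state is separable.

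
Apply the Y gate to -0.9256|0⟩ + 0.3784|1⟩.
-0.3784i|0⟩ - 0.9256i|1⟩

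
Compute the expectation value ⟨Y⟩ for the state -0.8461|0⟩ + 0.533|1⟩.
0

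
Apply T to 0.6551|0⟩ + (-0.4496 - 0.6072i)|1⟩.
0.6551|0⟩ + (0.1114 - 0.7473i)|1⟩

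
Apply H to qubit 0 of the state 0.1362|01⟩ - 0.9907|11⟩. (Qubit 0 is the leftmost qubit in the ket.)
-0.6042|01⟩ + 0.7968|11⟩

H on qubit 0 mixes each pair of kets that differ only in qubit 0: amplitudes (a, b) of (|…0…⟩, |…1…⟩) become ((a + b)/√2, (a − b)/√2). Kets absent from the input have amplitude 0.
(|01⟩, |11⟩): (a, b) = (0.1362, -0.9907) → (-0.6042, 0.7968)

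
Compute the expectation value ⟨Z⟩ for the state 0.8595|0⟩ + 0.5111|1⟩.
0.4775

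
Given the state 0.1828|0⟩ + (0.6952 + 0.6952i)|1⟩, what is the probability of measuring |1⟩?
0.9666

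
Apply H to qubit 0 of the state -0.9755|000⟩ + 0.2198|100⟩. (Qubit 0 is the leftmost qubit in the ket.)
-0.5344|000⟩ - 0.8452|100⟩

H on qubit 0 mixes each pair of kets that differ only in qubit 0: amplitudes (a, b) of (|…0…⟩, |…1…⟩) become ((a + b)/√2, (a − b)/√2). Kets absent from the input have amplitude 0.
(|000⟩, |100⟩): (a, b) = (-0.9755, 0.2198) → (-0.5344, -0.8452)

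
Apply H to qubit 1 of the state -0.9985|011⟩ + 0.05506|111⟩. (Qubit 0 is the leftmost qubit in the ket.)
-0.706|001⟩ + 0.706|011⟩ + 0.03893|101⟩ - 0.03893|111⟩

H on qubit 1 mixes each pair of kets that differ only in qubit 1: amplitudes (a, b) of (|…0…⟩, |…1…⟩) become ((a + b)/√2, (a − b)/√2). Kets absent from the input have amplitude 0.
(|001⟩, |011⟩): (a, b) = (0, -0.9985) → (-0.706, 0.706)
(|101⟩, |111⟩): (a, b) = (0, 0.05506) → (0.03893, -0.03893)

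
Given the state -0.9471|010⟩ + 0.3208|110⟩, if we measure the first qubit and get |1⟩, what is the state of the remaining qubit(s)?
|10⟩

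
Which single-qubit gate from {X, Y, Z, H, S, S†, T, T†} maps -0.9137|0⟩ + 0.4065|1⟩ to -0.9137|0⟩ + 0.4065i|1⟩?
S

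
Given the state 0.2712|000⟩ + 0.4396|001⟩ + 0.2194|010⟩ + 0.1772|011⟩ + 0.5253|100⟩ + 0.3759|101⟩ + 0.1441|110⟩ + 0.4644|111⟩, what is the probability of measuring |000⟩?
0.07355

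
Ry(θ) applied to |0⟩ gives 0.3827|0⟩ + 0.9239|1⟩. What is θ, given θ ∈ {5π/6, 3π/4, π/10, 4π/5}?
3π/4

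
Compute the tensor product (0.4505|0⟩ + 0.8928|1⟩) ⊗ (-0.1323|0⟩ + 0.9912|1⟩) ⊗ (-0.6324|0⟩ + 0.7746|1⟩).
0.03769|000⟩ - 0.04617|001⟩ - 0.2824|010⟩ + 0.3459|011⟩ + 0.0747|100⟩ - 0.09149|101⟩ - 0.5596|110⟩ + 0.6855|111⟩

amp(|b₁b₂…⟩) = product of the factor amplitudes for bits b₁, b₂, …; only kets whose every factor amplitude is nonzero survive.
|000⟩: (0.4505)(-0.1323)(-0.6324) = 0.03769
|001⟩: (0.4505)(-0.1323)(0.7746) = -0.04617
|010⟩: (0.4505)(0.9912)(-0.6324) = -0.2824
|011⟩: (0.4505)(0.9912)(0.7746) = 0.3459
|100⟩: (0.8928)(-0.1323)(-0.6324) = 0.0747
|101⟩: (0.8928)(-0.1323)(0.7746) = -0.09149
|110⟩: (0.8928)(0.9912)(-0.6324) = -0.5596
|111⟩: (0.8928)(0.9912)(0.7746) = 0.6855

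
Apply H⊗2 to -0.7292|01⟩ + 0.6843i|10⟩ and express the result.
(-0.3646 + 0.3422i)|00⟩ + (0.3646 + 0.3422i)|01⟩ + (-0.3646 - 0.3422i)|10⟩ + (0.3646 - 0.3422i)|11⟩

H⊗2 gives amp(|y⟩) = (1/2) Σ_x (−1)^(x·y) amp(|x⟩), where x·y is the number of positions in which both x and y have a 1.
|00⟩: (-0.7292 + 0.6843i)/2 = (-0.3646 + 0.3422i)
|01⟩: (0.7292 + 0.6843i)/2 = (0.3646 + 0.3422i)
|10⟩: (-0.7292 - 0.6843i)/2 = (-0.3646 - 0.3422i)
|11⟩: (0.7292 - 0.6843i)/2 = (0.3646 - 0.3422i)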